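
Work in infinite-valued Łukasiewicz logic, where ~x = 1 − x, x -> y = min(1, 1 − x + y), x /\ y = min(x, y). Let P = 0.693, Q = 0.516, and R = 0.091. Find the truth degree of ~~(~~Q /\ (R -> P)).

~Q = 1 − 0.516 = 0.484
~~Q = 1 − 0.484 = 0.516
R -> P = min(1, 1 − 0.091 + 0.693) = min(1, 1.602) = 1.000
~~Q /\ (R -> P) = min(0.516, 1.000) = 0.516
~(~~Q /\ (R -> P)) = 1 − 0.516 = 0.484
~~(~~Q /\ (R -> P)) = 1 − 0.484 = 0.516

0.516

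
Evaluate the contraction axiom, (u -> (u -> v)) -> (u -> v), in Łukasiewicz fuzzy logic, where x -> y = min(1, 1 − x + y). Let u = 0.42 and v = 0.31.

0.89

u -> v = min(1, 1 − 0.42 + 0.31) = min(1, 0.89) = 0.89
u -> (u -> v) = min(1, 1 − 0.42 + 0.89) = min(1, 1.47) = 1.00
(u -> (u -> v)) -> (u -> v) = min(1, 1 − 1.00 + 0.89) = min(1, 0.89) = 0.89
(The value 0.89 < 1 shows this instance is not satisfied; fails in Ł∞ (the t-norm is not idempotent).)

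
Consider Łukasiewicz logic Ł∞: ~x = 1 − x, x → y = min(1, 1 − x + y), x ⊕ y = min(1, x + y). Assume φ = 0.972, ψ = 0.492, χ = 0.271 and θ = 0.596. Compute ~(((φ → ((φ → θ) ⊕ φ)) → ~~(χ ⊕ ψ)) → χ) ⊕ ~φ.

0.520

φ → θ = min(1, 1 − 0.972 + 0.596) = min(1, 0.624) = 0.624
(φ → θ) ⊕ φ = min(1, 0.624 + 0.972) = min(1, 1.596) = 1.000
φ → ((φ → θ) ⊕ φ) = min(1, 1 − 0.972 + 1.000) = min(1, 1.028) = 1.000
χ ⊕ ψ = min(1, 0.271 + 0.492) = min(1, 0.763) = 0.763
~(χ ⊕ ψ) = 1 − 0.763 = 0.237
~~(χ ⊕ ψ) = 1 − 0.237 = 0.763
(φ → ((φ → θ) ⊕ φ)) → ~~(χ ⊕ ψ) = min(1, 1 − 1.000 + 0.763) = min(1, 0.763) = 0.763
((φ → ((φ → θ) ⊕ φ)) → ~~(χ ⊕ ψ)) → χ = min(1, 1 − 0.763 + 0.271) = min(1, 0.508) = 0.508
~(((φ → ((φ → θ) ⊕ φ)) → ~~(χ ⊕ ψ)) → χ) = 1 − 0.508 = 0.492
~φ = 1 − 0.972 = 0.028
~(((φ → ((φ → θ) ⊕ φ)) → ~~(χ ⊕ ψ)) → χ) ⊕ ~φ = min(1, 0.492 + 0.028) = min(1, 0.520) = 0.520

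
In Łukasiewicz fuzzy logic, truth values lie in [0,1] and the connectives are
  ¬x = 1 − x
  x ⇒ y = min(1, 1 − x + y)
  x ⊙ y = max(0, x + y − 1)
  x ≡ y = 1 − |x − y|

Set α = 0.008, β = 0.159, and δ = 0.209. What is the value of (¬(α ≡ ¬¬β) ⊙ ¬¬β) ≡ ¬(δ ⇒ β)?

¬β = 1 − 0.159 = 0.841
¬¬β = 1 − 0.841 = 0.159
α ≡ ¬¬β = 1 − |0.008 − 0.159| = 1 − 0.151 = 0.849
¬(α ≡ ¬¬β) = 1 − 0.849 = 0.151
¬(α ≡ ¬¬β) ⊙ ¬¬β = max(0, 0.151 + 0.159 − 1) = max(0, -0.690) = 0.000
δ ⇒ β = min(1, 1 − 0.209 + 0.159) = min(1, 0.950) = 0.950
¬(δ ⇒ β) = 1 − 0.950 = 0.050
(¬(α ≡ ¬¬β) ⊙ ¬¬β) ≡ ¬(δ ⇒ β) = 1 − |0.000 − 0.050| = 1 − 0.050 = 0.950

0.950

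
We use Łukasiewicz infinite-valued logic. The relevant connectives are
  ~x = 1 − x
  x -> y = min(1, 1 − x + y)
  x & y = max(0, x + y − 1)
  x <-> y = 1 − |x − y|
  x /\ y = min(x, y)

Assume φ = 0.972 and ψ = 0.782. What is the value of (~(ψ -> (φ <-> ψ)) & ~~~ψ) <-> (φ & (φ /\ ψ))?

φ <-> ψ = 1 − |0.972 − 0.782| = 1 − 0.190 = 0.810
ψ -> (φ <-> ψ) = min(1, 1 − 0.782 + 0.810) = min(1, 1.028) = 1.000
~(ψ -> (φ <-> ψ)) = 1 − 1.000 = 0.000
~ψ = 1 − 0.782 = 0.218
~~ψ = 1 − 0.218 = 0.782
~~~ψ = 1 − 0.782 = 0.218
~(ψ -> (φ <-> ψ)) & ~~~ψ = max(0, 0.000 + 0.218 − 1) = max(0, -0.782) = 0.000
φ /\ ψ = min(0.972, 0.782) = 0.782
φ & (φ /\ ψ) = max(0, 0.972 + 0.782 − 1) = max(0, 0.754) = 0.754
(~(ψ -> (φ <-> ψ)) & ~~~ψ) <-> (φ & (φ /\ ψ)) = 1 − |0.000 − 0.754| = 1 − 0.754 = 0.246

0.246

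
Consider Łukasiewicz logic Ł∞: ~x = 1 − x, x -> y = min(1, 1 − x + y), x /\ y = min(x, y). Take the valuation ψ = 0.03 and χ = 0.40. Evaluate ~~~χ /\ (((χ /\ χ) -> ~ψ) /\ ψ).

~χ = 1 − 0.40 = 0.60
~~χ = 1 − 0.60 = 0.40
~~~χ = 1 − 0.40 = 0.60
χ /\ χ = min(0.40, 0.40) = 0.40
~ψ = 1 − 0.03 = 0.97
(χ /\ χ) -> ~ψ = min(1, 1 − 0.40 + 0.97) = min(1, 1.57) = 1.00
((χ /\ χ) -> ~ψ) /\ ψ = min(1.00, 0.03) = 0.03
~~~χ /\ (((χ /\ χ) -> ~ψ) /\ ψ) = min(0.60, 0.03) = 0.03

0.03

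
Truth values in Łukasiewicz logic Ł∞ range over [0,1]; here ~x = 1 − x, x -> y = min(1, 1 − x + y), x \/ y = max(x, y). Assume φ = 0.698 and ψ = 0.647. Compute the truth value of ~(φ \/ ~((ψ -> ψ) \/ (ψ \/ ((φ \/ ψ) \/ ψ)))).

ψ -> ψ = min(1, 1 − 0.647 + 0.647) = min(1, 1.000) = 1.000
φ \/ ψ = max(0.698, 0.647) = 0.698
(φ \/ ψ) \/ ψ = max(0.698, 0.647) = 0.698
ψ \/ ((φ \/ ψ) \/ ψ) = max(0.647, 0.698) = 0.698
(ψ -> ψ) \/ (ψ \/ ((φ \/ ψ) \/ ψ)) = max(1.000, 0.698) = 1.000
~((ψ -> ψ) \/ (ψ \/ ((φ \/ ψ) \/ ψ))) = 1 − 1.000 = 0.000
φ \/ ~((ψ -> ψ) \/ (ψ \/ ((φ \/ ψ) \/ ψ))) = max(0.698, 0.000) = 0.698
~(φ \/ ~((ψ -> ψ) \/ (ψ \/ ((φ \/ ψ) \/ ψ)))) = 1 − 0.698 = 0.302

0.302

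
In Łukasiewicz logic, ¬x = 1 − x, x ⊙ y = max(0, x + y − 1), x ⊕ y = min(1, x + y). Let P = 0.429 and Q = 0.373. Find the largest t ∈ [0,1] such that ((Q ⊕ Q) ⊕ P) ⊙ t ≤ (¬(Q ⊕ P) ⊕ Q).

0.571

Q ⊕ Q = min(1, 0.373 + 0.373) = min(1, 0.746) = 0.746
(Q ⊕ Q) ⊕ P = min(1, 0.746 + 0.429) = min(1, 1.175) = 1.000
So the left factor is (Q ⊕ Q) ⊕ P = 1.000.
Q ⊕ P = min(1, 0.373 + 0.429) = min(1, 0.802) = 0.802
¬(Q ⊕ P) = 1 − 0.802 = 0.198
¬(Q ⊕ P) ⊕ Q = min(1, 0.198 + 0.373) = min(1, 0.571) = 0.571
So the right-hand bound is ¬(Q ⊕ P) ⊕ Q = 0.571.
The residuum of the Łukasiewicz t-norm gives the supremum: min(1, 1 − 1.000 + 0.571).
1 − 1.000 + 0.571 = 0.571, so t = min(1, 0.571) = 0.571.
Check: 1.000 ⊙ 0.571 = max(0, 0.571) = 0.571 ≤ 0.571.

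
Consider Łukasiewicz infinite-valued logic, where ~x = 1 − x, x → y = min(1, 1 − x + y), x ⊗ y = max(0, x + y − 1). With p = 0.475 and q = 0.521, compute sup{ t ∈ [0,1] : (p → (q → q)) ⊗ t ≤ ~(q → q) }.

q → q = min(1, 1 − 0.521 + 0.521) = min(1, 1.000) = 1.000
p → (q → q) = min(1, 1 − 0.475 + 1.000) = min(1, 1.525) = 1.000
So the left factor is p → (q → q) = 1.000.
~(q → q) = 1 − 1.000 = 0.000
So the right-hand bound is ~(q → q) = 0.000.
The residuum of the Łukasiewicz t-norm gives the supremum: min(1, 1 − 1.000 + 0.000).
1 − 1.000 + 0.000 = 0.000, so t = min(1, 0.000) = 0.000.
Check: 1.000 ⊗ 0.000 = max(0, 0.000) = 0.000 ≤ 0.000.

0.000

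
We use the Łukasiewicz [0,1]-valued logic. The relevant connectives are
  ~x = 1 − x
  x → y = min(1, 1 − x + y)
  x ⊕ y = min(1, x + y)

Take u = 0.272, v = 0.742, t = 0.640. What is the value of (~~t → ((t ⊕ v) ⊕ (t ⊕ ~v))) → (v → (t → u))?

~t = 1 − 0.640 = 0.360
~~t = 1 − 0.360 = 0.640
t ⊕ v = min(1, 0.640 + 0.742) = min(1, 1.382) = 1.000
~v = 1 − 0.742 = 0.258
t ⊕ ~v = min(1, 0.640 + 0.258) = min(1, 0.898) = 0.898
(t ⊕ v) ⊕ (t ⊕ ~v) = min(1, 1.000 + 0.898) = min(1, 1.898) = 1.000
~~t → ((t ⊕ v) ⊕ (t ⊕ ~v)) = min(1, 1 − 0.640 + 1.000) = min(1, 1.360) = 1.000
t → u = min(1, 1 − 0.640 + 0.272) = min(1, 0.632) = 0.632
v → (t → u) = min(1, 1 − 0.742 + 0.632) = min(1, 0.890) = 0.890
(~~t → ((t ⊕ v) ⊕ (t ⊕ ~v))) → (v → (t → u)) = min(1, 1 − 1.000 + 0.890) = min(1, 0.890) = 0.890

0.890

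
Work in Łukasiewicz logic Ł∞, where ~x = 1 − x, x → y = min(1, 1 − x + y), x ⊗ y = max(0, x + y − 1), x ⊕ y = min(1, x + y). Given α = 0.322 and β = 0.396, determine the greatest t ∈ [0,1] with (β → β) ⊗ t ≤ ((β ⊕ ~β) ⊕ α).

β → β = min(1, 1 − 0.396 + 0.396) = min(1, 1.000) = 1.000
So the left factor is β → β = 1.000.
~β = 1 − 0.396 = 0.604
β ⊕ ~β = min(1, 0.396 + 0.604) = min(1, 1.000) = 1.000
(β ⊕ ~β) ⊕ α = min(1, 1.000 + 0.322) = min(1, 1.322) = 1.000
So the right-hand bound is (β ⊕ ~β) ⊕ α = 1.000.
The residuum of the Łukasiewicz t-norm gives the supremum: min(1, 1 − 1.000 + 1.000).
1 − 1.000 + 1.000 = 1.000, so t = min(1, 1.000) = 1.000.
Check: 1.000 ⊗ 1.000 = max(0, 1.000) = 1.000 ≤ 1.000.

1.000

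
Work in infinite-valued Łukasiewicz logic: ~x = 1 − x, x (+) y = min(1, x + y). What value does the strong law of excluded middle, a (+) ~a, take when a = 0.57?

~a = 1 − 0.57 = 0.43
a (+) ~a = min(1, 0.57 + 0.43) = min(1, 1.00) = 1.00
(As expected: always 1 in Ł∞ since a ⊕ (1−a) = 1.)

1.00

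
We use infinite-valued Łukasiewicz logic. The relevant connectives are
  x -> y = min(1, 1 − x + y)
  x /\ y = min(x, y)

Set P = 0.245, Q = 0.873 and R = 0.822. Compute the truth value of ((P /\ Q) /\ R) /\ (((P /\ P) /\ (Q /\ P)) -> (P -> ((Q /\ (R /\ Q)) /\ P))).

0.245

P /\ Q = min(0.245, 0.873) = 0.245
(P /\ Q) /\ R = min(0.245, 0.822) = 0.245
P /\ P = min(0.245, 0.245) = 0.245
Q /\ P = min(0.873, 0.245) = 0.245
(P /\ P) /\ (Q /\ P) = min(0.245, 0.245) = 0.245
R /\ Q = min(0.822, 0.873) = 0.822
Q /\ (R /\ Q) = min(0.873, 0.822) = 0.822
(Q /\ (R /\ Q)) /\ P = min(0.822, 0.245) = 0.245
P -> ((Q /\ (R /\ Q)) /\ P) = min(1, 1 − 0.245 + 0.245) = min(1, 1.000) = 1.000
((P /\ P) /\ (Q /\ P)) -> (P -> ((Q /\ (R /\ Q)) /\ P)) = min(1, 1 − 0.245 + 1.000) = min(1, 1.755) = 1.000
((P /\ Q) /\ R) /\ (((P /\ P) /\ (Q /\ P)) -> (P -> ((Q /\ (R /\ Q)) /\ P))) = min(0.245, 1.000) = 0.245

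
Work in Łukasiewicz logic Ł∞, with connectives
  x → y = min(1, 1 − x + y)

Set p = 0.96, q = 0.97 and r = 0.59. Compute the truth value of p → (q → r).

0.66

q → r = min(1, 1 − 0.97 + 0.59) = min(1, 0.62) = 0.62
p → (q → r) = min(1, 1 − 0.96 + 0.62) = min(1, 0.66) = 0.66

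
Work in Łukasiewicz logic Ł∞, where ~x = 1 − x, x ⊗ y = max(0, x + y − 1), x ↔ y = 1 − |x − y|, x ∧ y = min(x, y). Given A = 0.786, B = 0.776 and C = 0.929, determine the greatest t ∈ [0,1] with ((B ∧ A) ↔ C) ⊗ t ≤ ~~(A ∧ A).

B ∧ A = min(0.776, 0.786) = 0.776
(B ∧ A) ↔ C = 1 − |0.776 − 0.929| = 1 − 0.153 = 0.847
So the left factor is (B ∧ A) ↔ C = 0.847.
A ∧ A = min(0.786, 0.786) = 0.786
~(A ∧ A) = 1 − 0.786 = 0.214
~~(A ∧ A) = 1 − 0.214 = 0.786
So the right-hand bound is ~~(A ∧ A) = 0.786.
The residuum of the Łukasiewicz t-norm gives the supremum: min(1, 1 − 0.847 + 0.786).
1 − 0.847 + 0.786 = 0.939, so t = min(1, 0.939) = 0.939.
Check: 0.847 ⊗ 0.939 = max(0, 0.786) = 0.786 ≤ 0.786.

0.939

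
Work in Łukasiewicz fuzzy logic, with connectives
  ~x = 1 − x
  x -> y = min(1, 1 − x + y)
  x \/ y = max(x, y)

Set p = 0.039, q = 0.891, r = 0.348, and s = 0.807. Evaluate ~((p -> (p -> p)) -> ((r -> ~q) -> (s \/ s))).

p -> p = min(1, 1 − 0.039 + 0.039) = min(1, 1.000) = 1.000
p -> (p -> p) = min(1, 1 − 0.039 + 1.000) = min(1, 1.961) = 1.000
~q = 1 − 0.891 = 0.109
r -> ~q = min(1, 1 − 0.348 + 0.109) = min(1, 0.761) = 0.761
s \/ s = max(0.807, 0.807) = 0.807
(r -> ~q) -> (s \/ s) = min(1, 1 − 0.761 + 0.807) = min(1, 1.046) = 1.000
(p -> (p -> p)) -> ((r -> ~q) -> (s \/ s)) = min(1, 1 − 1.000 + 1.000) = min(1, 1.000) = 1.000
~((p -> (p -> p)) -> ((r -> ~q) -> (s \/ s))) = 1 − 1.000 = 0.000

0.000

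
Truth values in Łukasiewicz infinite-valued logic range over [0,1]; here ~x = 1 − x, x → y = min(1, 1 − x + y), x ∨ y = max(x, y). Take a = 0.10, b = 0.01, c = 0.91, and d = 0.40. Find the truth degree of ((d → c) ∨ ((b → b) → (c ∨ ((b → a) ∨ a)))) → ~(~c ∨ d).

d → c = min(1, 1 − 0.40 + 0.91) = min(1, 1.51) = 1.00
b → b = min(1, 1 − 0.01 + 0.01) = min(1, 1.00) = 1.00
b → a = min(1, 1 − 0.01 + 0.10) = min(1, 1.09) = 1.00
(b → a) ∨ a = max(1.00, 0.10) = 1.00
c ∨ ((b → a) ∨ a) = max(0.91, 1.00) = 1.00
(b → b) → (c ∨ ((b → a) ∨ a)) = min(1, 1 − 1.00 + 1.00) = min(1, 1.00) = 1.00
(d → c) ∨ ((b → b) → (c ∨ ((b → a) ∨ a))) = max(1.00, 1.00) = 1.00
~c = 1 − 0.91 = 0.09
~c ∨ d = max(0.09, 0.40) = 0.40
~(~c ∨ d) = 1 − 0.40 = 0.60
((d → c) ∨ ((b → b) → (c ∨ ((b → a) ∨ a)))) → ~(~c ∨ d) = min(1, 1 − 1.00 + 0.60) = min(1, 0.60) = 0.60

0.60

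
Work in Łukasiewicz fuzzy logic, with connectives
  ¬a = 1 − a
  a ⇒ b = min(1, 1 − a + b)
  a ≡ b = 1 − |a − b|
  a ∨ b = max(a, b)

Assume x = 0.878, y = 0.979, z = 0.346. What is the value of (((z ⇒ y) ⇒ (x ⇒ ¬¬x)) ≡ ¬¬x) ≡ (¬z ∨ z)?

0.776

z ⇒ y = min(1, 1 − 0.346 + 0.979) = min(1, 1.633) = 1.000
¬x = 1 − 0.878 = 0.122
¬¬x = 1 − 0.122 = 0.878
x ⇒ ¬¬x = min(1, 1 − 0.878 + 0.878) = min(1, 1.000) = 1.000
(z ⇒ y) ⇒ (x ⇒ ¬¬x) = min(1, 1 − 1.000 + 1.000) = min(1, 1.000) = 1.000
((z ⇒ y) ⇒ (x ⇒ ¬¬x)) ≡ ¬¬x = 1 − |1.000 − 0.878| = 1 − 0.122 = 0.878
¬z = 1 − 0.346 = 0.654
¬z ∨ z = max(0.654, 0.346) = 0.654
(((z ⇒ y) ⇒ (x ⇒ ¬¬x)) ≡ ¬¬x) ≡ (¬z ∨ z) = 1 − |0.878 − 0.654| = 1 − 0.224 = 0.776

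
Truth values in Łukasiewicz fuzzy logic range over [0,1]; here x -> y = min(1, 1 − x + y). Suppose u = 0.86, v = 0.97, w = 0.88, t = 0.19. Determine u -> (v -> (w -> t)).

w -> t = min(1, 1 − 0.88 + 0.19) = min(1, 0.31) = 0.31
v -> (w -> t) = min(1, 1 − 0.97 + 0.31) = min(1, 0.34) = 0.34
u -> (v -> (w -> t)) = min(1, 1 − 0.86 + 0.34) = min(1, 0.48) = 0.48

0.48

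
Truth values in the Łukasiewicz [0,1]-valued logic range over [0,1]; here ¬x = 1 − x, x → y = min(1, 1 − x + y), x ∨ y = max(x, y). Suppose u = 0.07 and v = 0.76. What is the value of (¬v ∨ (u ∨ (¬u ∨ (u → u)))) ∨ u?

¬v = 1 − 0.76 = 0.24
¬u = 1 − 0.07 = 0.93
u → u = min(1, 1 − 0.07 + 0.07) = min(1, 1.00) = 1.00
¬u ∨ (u → u) = max(0.93, 1.00) = 1.00
u ∨ (¬u ∨ (u → u)) = max(0.07, 1.00) = 1.00
¬v ∨ (u ∨ (¬u ∨ (u → u))) = max(0.24, 1.00) = 1.00
(¬v ∨ (u ∨ (¬u ∨ (u → u)))) ∨ u = max(1.00, 0.07) = 1.00

1.00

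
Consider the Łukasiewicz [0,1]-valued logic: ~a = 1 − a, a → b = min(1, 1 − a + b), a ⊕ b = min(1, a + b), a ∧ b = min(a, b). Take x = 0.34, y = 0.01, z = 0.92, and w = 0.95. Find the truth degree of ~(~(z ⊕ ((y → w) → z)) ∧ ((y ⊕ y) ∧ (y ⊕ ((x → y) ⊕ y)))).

y → w = min(1, 1 − 0.01 + 0.95) = min(1, 1.94) = 1.00
(y → w) → z = min(1, 1 − 1.00 + 0.92) = min(1, 0.92) = 0.92
z ⊕ ((y → w) → z) = min(1, 0.92 + 0.92) = min(1, 1.84) = 1.00
~(z ⊕ ((y → w) → z)) = 1 − 1.00 = 0.00
y ⊕ y = min(1, 0.01 + 0.01) = min(1, 0.02) = 0.02
x → y = min(1, 1 − 0.34 + 0.01) = min(1, 0.67) = 0.67
(x → y) ⊕ y = min(1, 0.67 + 0.01) = min(1, 0.68) = 0.68
y ⊕ ((x → y) ⊕ y) = min(1, 0.01 + 0.68) = min(1, 0.69) = 0.69
(y ⊕ y) ∧ (y ⊕ ((x → y) ⊕ y)) = min(0.02, 0.69) = 0.02
~(z ⊕ ((y → w) → z)) ∧ ((y ⊕ y) ∧ (y ⊕ ((x → y) ⊕ y))) = min(0.00, 0.02) = 0.00
~(~(z ⊕ ((y → w) → z)) ∧ ((y ⊕ y) ∧ (y ⊕ ((x → y) ⊕ y)))) = 1 − 0.00 = 1.00

1.00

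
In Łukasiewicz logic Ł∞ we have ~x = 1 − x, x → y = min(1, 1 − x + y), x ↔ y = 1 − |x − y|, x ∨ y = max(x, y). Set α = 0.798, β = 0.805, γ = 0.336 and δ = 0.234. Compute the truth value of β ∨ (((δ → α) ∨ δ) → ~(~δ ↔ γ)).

0.805

δ → α = min(1, 1 − 0.234 + 0.798) = min(1, 1.564) = 1.000
(δ → α) ∨ δ = max(1.000, 0.234) = 1.000
~δ = 1 − 0.234 = 0.766
~δ ↔ γ = 1 − |0.766 − 0.336| = 1 − 0.430 = 0.570
~(~δ ↔ γ) = 1 − 0.570 = 0.430
((δ → α) ∨ δ) → ~(~δ ↔ γ) = min(1, 1 − 1.000 + 0.430) = min(1, 0.430) = 0.430
β ∨ (((δ → α) ∨ δ) → ~(~δ ↔ γ)) = max(0.805, 0.430) = 0.805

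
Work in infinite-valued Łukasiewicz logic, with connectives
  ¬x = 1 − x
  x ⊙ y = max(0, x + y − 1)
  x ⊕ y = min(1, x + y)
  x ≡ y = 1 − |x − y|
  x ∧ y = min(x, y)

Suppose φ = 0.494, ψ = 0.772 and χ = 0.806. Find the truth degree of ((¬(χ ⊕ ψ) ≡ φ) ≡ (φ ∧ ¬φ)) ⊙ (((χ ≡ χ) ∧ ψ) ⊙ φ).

χ ⊕ ψ = min(1, 0.806 + 0.772) = min(1, 1.578) = 1.000
¬(χ ⊕ ψ) = 1 − 1.000 = 0.000
¬(χ ⊕ ψ) ≡ φ = 1 − |0.000 − 0.494| = 1 − 0.494 = 0.506
¬φ = 1 − 0.494 = 0.506
φ ∧ ¬φ = min(0.494, 0.506) = 0.494
(¬(χ ⊕ ψ) ≡ φ) ≡ (φ ∧ ¬φ) = 1 − |0.506 − 0.494| = 1 − 0.012 = 0.988
χ ≡ χ = 1 − |0.806 − 0.806| = 1 − 0.000 = 1.000
(χ ≡ χ) ∧ ψ = min(1.000, 0.772) = 0.772
((χ ≡ χ) ∧ ψ) ⊙ φ = max(0, 0.772 + 0.494 − 1) = max(0, 0.266) = 0.266
((¬(χ ⊕ ψ) ≡ φ) ≡ (φ ∧ ¬φ)) ⊙ (((χ ≡ χ) ∧ ψ) ⊙ φ) = max(0, 0.988 + 0.266 − 1) = max(0, 0.254) = 0.254

0.254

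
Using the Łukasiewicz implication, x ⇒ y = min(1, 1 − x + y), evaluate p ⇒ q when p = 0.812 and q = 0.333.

0.521

p ⇒ q = min(1, 1 − 0.812 + 0.333) = min(1, 0.521) = 0.521
For comparison, the Gödel implication (1 if x ≤ y else y) would give 0.333.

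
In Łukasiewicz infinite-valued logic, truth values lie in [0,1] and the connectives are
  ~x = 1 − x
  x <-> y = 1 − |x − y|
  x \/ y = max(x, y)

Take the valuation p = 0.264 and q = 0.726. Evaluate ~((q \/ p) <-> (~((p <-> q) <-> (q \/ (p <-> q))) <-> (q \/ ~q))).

q \/ p = max(0.726, 0.264) = 0.726
p <-> q = 1 − |0.264 − 0.726| = 1 − 0.462 = 0.538
q \/ (p <-> q) = max(0.726, 0.538) = 0.726
(p <-> q) <-> (q \/ (p <-> q)) = 1 − |0.538 − 0.726| = 1 − 0.188 = 0.812
~((p <-> q) <-> (q \/ (p <-> q))) = 1 − 0.812 = 0.188
~q = 1 − 0.726 = 0.274
q \/ ~q = max(0.726, 0.274) = 0.726
~((p <-> q) <-> (q \/ (p <-> q))) <-> (q \/ ~q) = 1 − |0.188 − 0.726| = 1 − 0.538 = 0.462
(q \/ p) <-> (~((p <-> q) <-> (q \/ (p <-> q))) <-> (q \/ ~q)) = 1 − |0.726 − 0.462| = 1 − 0.264 = 0.736
~((q \/ p) <-> (~((p <-> q) <-> (q \/ (p <-> q))) <-> (q \/ ~q))) = 1 − 0.736 = 0.264

0.264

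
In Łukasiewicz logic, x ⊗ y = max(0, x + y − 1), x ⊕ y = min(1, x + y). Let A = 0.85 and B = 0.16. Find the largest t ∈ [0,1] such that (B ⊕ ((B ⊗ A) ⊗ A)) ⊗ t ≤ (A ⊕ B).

1.00

B ⊗ A = max(0, 0.16 + 0.85 − 1) = max(0, 0.01) = 0.01
(B ⊗ A) ⊗ A = max(0, 0.01 + 0.85 − 1) = max(0, -0.14) = 0.00
B ⊕ ((B ⊗ A) ⊗ A) = min(1, 0.16 + 0.00) = min(1, 0.16) = 0.16
So the left factor is B ⊕ ((B ⊗ A) ⊗ A) = 0.16.
A ⊕ B = min(1, 0.85 + 0.16) = min(1, 1.01) = 1.00
So the right-hand bound is A ⊕ B = 1.00.
The residuum of the Łukasiewicz t-norm gives the supremum: min(1, 1 − 0.16 + 1.00).
1 − 0.16 + 1.00 = 1.84, so t = min(1, 1.84) = 1.00.
Check: 0.16 ⊗ 1.00 = max(0, 0.16) = 0.16 ≤ 1.00.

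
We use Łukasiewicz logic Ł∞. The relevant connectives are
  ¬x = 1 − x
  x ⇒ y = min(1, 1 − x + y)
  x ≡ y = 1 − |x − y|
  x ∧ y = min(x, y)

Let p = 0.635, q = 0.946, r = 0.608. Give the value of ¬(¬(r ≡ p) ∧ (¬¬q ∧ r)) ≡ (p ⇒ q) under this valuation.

r ≡ p = 1 − |0.608 − 0.635| = 1 − 0.027 = 0.973
¬(r ≡ p) = 1 − 0.973 = 0.027
¬q = 1 − 0.946 = 0.054
¬¬q = 1 − 0.054 = 0.946
¬¬q ∧ r = min(0.946, 0.608) = 0.608
¬(r ≡ p) ∧ (¬¬q ∧ r) = min(0.027, 0.608) = 0.027
¬(¬(r ≡ p) ∧ (¬¬q ∧ r)) = 1 − 0.027 = 0.973
p ⇒ q = min(1, 1 − 0.635 + 0.946) = min(1, 1.311) = 1.000
¬(¬(r ≡ p) ∧ (¬¬q ∧ r)) ≡ (p ⇒ q) = 1 − |0.973 − 1.000| = 1 − 0.027 = 0.973

0.973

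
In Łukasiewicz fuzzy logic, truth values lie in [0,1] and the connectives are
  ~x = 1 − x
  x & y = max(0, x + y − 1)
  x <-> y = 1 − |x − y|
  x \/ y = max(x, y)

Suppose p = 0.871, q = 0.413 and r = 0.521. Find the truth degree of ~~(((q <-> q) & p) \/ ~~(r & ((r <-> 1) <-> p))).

q <-> q = 1 − |0.413 − 0.413| = 1 − 0.000 = 1.000
(q <-> q) & p = max(0, 1.000 + 0.871 − 1) = max(0, 0.871) = 0.871
r <-> 1 = 1 − |0.521 − 1.000| = 1 − 0.479 = 0.521
(r <-> 1) <-> p = 1 − |0.521 − 0.871| = 1 − 0.350 = 0.650
r & ((r <-> 1) <-> p) = max(0, 0.521 + 0.650 − 1) = max(0, 0.171) = 0.171
~(r & ((r <-> 1) <-> p)) = 1 − 0.171 = 0.829
~~(r & ((r <-> 1) <-> p)) = 1 − 0.829 = 0.171
((q <-> q) & p) \/ ~~(r & ((r <-> 1) <-> p)) = max(0.871, 0.171) = 0.871
~(((q <-> q) & p) \/ ~~(r & ((r <-> 1) <-> p))) = 1 − 0.871 = 0.129
~~(((q <-> q) & p) \/ ~~(r & ((r <-> 1) <-> p))) = 1 − 0.129 = 0.871

0.871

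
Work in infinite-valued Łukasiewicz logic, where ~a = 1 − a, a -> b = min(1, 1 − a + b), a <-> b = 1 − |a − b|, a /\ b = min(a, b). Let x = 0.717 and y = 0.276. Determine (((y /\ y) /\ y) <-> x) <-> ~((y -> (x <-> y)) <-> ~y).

y /\ y = min(0.276, 0.276) = 0.276
(y /\ y) /\ y = min(0.276, 0.276) = 0.276
((y /\ y) /\ y) <-> x = 1 − |0.276 − 0.717| = 1 − 0.441 = 0.559
x <-> y = 1 − |0.717 − 0.276| = 1 − 0.441 = 0.559
y -> (x <-> y) = min(1, 1 − 0.276 + 0.559) = min(1, 1.283) = 1.000
~y = 1 − 0.276 = 0.724
(y -> (x <-> y)) <-> ~y = 1 − |1.000 − 0.724| = 1 − 0.276 = 0.724
~((y -> (x <-> y)) <-> ~y) = 1 − 0.724 = 0.276
(((y /\ y) /\ y) <-> x) <-> ~((y -> (x <-> y)) <-> ~y) = 1 − |0.559 − 0.276| = 1 − 0.283 = 0.717

0.717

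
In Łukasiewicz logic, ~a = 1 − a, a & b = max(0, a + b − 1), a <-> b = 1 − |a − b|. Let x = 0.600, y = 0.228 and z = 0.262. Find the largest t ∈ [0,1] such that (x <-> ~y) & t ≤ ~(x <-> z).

~y = 1 − 0.228 = 0.772
x <-> ~y = 1 − |0.600 − 0.772| = 1 − 0.172 = 0.828
So the left factor is x <-> ~y = 0.828.
x <-> z = 1 − |0.600 − 0.262| = 1 − 0.338 = 0.662
~(x <-> z) = 1 − 0.662 = 0.338
So the right-hand bound is ~(x <-> z) = 0.338.
The residuum of the Łukasiewicz t-norm gives the supremum: min(1, 1 − 0.828 + 0.338).
1 − 0.828 + 0.338 = 0.510, so t = min(1, 0.510) = 0.510.
Check: 0.828 & 0.510 = max(0, 0.338) = 0.338 ≤ 0.338.

0.510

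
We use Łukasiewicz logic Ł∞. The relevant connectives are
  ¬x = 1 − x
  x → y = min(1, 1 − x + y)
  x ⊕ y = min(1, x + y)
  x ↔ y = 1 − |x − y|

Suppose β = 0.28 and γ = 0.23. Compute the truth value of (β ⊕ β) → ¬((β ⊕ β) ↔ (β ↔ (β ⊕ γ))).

0.65

β ⊕ β = min(1, 0.28 + 0.28) = min(1, 0.56) = 0.56
β ⊕ γ = min(1, 0.28 + 0.23) = min(1, 0.51) = 0.51
β ↔ (β ⊕ γ) = 1 − |0.28 − 0.51| = 1 − 0.23 = 0.77
(β ⊕ β) ↔ (β ↔ (β ⊕ γ)) = 1 − |0.56 − 0.77| = 1 − 0.21 = 0.79
¬((β ⊕ β) ↔ (β ↔ (β ⊕ γ))) = 1 − 0.79 = 0.21
(β ⊕ β) → ¬((β ⊕ β) ↔ (β ↔ (β ⊕ γ))) = min(1, 1 − 0.56 + 0.21) = min(1, 0.65) = 0.65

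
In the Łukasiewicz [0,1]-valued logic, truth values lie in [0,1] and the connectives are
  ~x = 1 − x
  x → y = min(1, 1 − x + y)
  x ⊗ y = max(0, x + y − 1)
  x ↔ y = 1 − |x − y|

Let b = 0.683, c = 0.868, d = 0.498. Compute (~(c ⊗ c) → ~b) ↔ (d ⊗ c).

0.366

c ⊗ c = max(0, 0.868 + 0.868 − 1) = max(0, 0.736) = 0.736
~(c ⊗ c) = 1 − 0.736 = 0.264
~b = 1 − 0.683 = 0.317
~(c ⊗ c) → ~b = min(1, 1 − 0.264 + 0.317) = min(1, 1.053) = 1.000
d ⊗ c = max(0, 0.498 + 0.868 − 1) = max(0, 0.366) = 0.366
(~(c ⊗ c) → ~b) ↔ (d ⊗ c) = 1 − |1.000 − 0.366| = 1 − 0.634 = 0.366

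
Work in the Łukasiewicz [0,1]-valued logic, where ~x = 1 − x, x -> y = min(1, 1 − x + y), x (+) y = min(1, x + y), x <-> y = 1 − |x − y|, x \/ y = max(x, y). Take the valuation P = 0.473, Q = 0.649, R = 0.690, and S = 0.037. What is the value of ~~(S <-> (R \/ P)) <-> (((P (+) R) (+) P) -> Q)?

0.698

R \/ P = max(0.690, 0.473) = 0.690
S <-> (R \/ P) = 1 − |0.037 − 0.690| = 1 − 0.653 = 0.347
~(S <-> (R \/ P)) = 1 − 0.347 = 0.653
~~(S <-> (R \/ P)) = 1 − 0.653 = 0.347
P (+) R = min(1, 0.473 + 0.690) = min(1, 1.163) = 1.000
(P (+) R) (+) P = min(1, 1.000 + 0.473) = min(1, 1.473) = 1.000
((P (+) R) (+) P) -> Q = min(1, 1 − 1.000 + 0.649) = min(1, 0.649) = 0.649
~~(S <-> (R \/ P)) <-> (((P (+) R) (+) P) -> Q) = 1 − |0.347 − 0.649| = 1 − 0.302 = 0.698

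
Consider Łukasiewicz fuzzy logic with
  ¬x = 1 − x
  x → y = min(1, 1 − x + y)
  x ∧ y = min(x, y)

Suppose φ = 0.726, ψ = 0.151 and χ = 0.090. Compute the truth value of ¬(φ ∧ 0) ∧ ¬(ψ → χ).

φ ∧ 0 = min(0.726, 0.000) = 0.000
¬(φ ∧ 0) = 1 − 0.000 = 1.000
ψ → χ = min(1, 1 − 0.151 + 0.090) = min(1, 0.939) = 0.939
¬(ψ → χ) = 1 − 0.939 = 0.061
¬(φ ∧ 0) ∧ ¬(ψ → χ) = min(1.000, 0.061) = 0.061

0.061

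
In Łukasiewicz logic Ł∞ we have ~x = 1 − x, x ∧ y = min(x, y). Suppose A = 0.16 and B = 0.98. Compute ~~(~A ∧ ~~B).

0.84

~A = 1 − 0.16 = 0.84
~B = 1 − 0.98 = 0.02
~~B = 1 − 0.02 = 0.98
~A ∧ ~~B = min(0.84, 0.98) = 0.84
~(~A ∧ ~~B) = 1 − 0.84 = 0.16
~~(~A ∧ ~~B) = 1 − 0.16 = 0.84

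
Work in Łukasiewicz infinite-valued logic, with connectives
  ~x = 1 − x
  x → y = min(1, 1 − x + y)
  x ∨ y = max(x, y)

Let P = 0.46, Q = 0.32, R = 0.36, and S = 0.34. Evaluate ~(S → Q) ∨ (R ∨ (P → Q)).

S → Q = min(1, 1 − 0.34 + 0.32) = min(1, 0.98) = 0.98
~(S → Q) = 1 − 0.98 = 0.02
P → Q = min(1, 1 − 0.46 + 0.32) = min(1, 0.86) = 0.86
R ∨ (P → Q) = max(0.36, 0.86) = 0.86
~(S → Q) ∨ (R ∨ (P → Q)) = max(0.02, 0.86) = 0.86

0.86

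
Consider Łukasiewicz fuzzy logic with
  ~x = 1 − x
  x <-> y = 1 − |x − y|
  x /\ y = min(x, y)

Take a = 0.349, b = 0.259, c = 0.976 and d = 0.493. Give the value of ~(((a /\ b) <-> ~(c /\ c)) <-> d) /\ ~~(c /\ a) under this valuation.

a /\ b = min(0.349, 0.259) = 0.259
c /\ c = min(0.976, 0.976) = 0.976
~(c /\ c) = 1 − 0.976 = 0.024
(a /\ b) <-> ~(c /\ c) = 1 − |0.259 − 0.024| = 1 − 0.235 = 0.765
((a /\ b) <-> ~(c /\ c)) <-> d = 1 − |0.765 − 0.493| = 1 − 0.272 = 0.728
~(((a /\ b) <-> ~(c /\ c)) <-> d) = 1 − 0.728 = 0.272
c /\ a = min(0.976, 0.349) = 0.349
~(c /\ a) = 1 − 0.349 = 0.651
~~(c /\ a) = 1 − 0.651 = 0.349
~(((a /\ b) <-> ~(c /\ c)) <-> d) /\ ~~(c /\ a) = min(0.272, 0.349) = 0.272

0.272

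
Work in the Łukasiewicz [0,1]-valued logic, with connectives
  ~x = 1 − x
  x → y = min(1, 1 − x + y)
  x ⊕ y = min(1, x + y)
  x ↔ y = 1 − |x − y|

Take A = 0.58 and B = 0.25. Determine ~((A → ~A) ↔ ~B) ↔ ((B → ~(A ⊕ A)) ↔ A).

~A = 1 − 0.58 = 0.42
A → ~A = min(1, 1 − 0.58 + 0.42) = min(1, 0.84) = 0.84
~B = 1 − 0.25 = 0.75
(A → ~A) ↔ ~B = 1 − |0.84 − 0.75| = 1 − 0.09 = 0.91
~((A → ~A) ↔ ~B) = 1 − 0.91 = 0.09
A ⊕ A = min(1, 0.58 + 0.58) = min(1, 1.16) = 1.00
~(A ⊕ A) = 1 − 1.00 = 0.00
B → ~(A ⊕ A) = min(1, 1 − 0.25 + 0.00) = min(1, 0.75) = 0.75
(B → ~(A ⊕ A)) ↔ A = 1 − |0.75 − 0.58| = 1 − 0.17 = 0.83
~((A → ~A) ↔ ~B) ↔ ((B → ~(A ⊕ A)) ↔ A) = 1 − |0.09 − 0.83| = 1 − 0.74 = 0.26

0.26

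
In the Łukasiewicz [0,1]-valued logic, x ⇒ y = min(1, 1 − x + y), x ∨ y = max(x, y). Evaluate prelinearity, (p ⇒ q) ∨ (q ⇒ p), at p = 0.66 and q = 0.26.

1.00

p ⇒ q = min(1, 1 − 0.66 + 0.26) = min(1, 0.60) = 0.60
q ⇒ p = min(1, 1 − 0.26 + 0.66) = min(1, 1.40) = 1.00
(p ⇒ q) ∨ (q ⇒ p) = max(0.60, 1.00) = 1.00
(As expected: a Ł∞-tautology — holds in every MV-chain.)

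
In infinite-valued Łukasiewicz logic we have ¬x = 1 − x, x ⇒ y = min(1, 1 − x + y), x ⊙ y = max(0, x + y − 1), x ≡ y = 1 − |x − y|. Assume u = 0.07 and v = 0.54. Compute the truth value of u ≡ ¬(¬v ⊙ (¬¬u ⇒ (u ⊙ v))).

0.46

¬v = 1 − 0.54 = 0.46
¬u = 1 − 0.07 = 0.93
¬¬u = 1 − 0.93 = 0.07
u ⊙ v = max(0, 0.07 + 0.54 − 1) = max(0, -0.39) = 0.00
¬¬u ⇒ (u ⊙ v) = min(1, 1 − 0.07 + 0.00) = min(1, 0.93) = 0.93
¬v ⊙ (¬¬u ⇒ (u ⊙ v)) = max(0, 0.46 + 0.93 − 1) = max(0, 0.39) = 0.39
¬(¬v ⊙ (¬¬u ⇒ (u ⊙ v))) = 1 − 0.39 = 0.61
u ≡ ¬(¬v ⊙ (¬¬u ⇒ (u ⊙ v))) = 1 − |0.07 − 0.61| = 1 − 0.54 = 0.46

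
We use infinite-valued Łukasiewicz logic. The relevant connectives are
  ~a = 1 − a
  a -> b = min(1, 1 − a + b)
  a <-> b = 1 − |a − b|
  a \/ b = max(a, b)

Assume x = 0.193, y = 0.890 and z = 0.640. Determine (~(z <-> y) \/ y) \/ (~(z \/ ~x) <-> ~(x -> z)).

0.890

z <-> y = 1 − |0.640 − 0.890| = 1 − 0.250 = 0.750
~(z <-> y) = 1 − 0.750 = 0.250
~(z <-> y) \/ y = max(0.250, 0.890) = 0.890
~x = 1 − 0.193 = 0.807
z \/ ~x = max(0.640, 0.807) = 0.807
~(z \/ ~x) = 1 − 0.807 = 0.193
x -> z = min(1, 1 − 0.193 + 0.640) = min(1, 1.447) = 1.000
~(x -> z) = 1 − 1.000 = 0.000
~(z \/ ~x) <-> ~(x -> z) = 1 − |0.193 − 0.000| = 1 − 0.193 = 0.807
(~(z <-> y) \/ y) \/ (~(z \/ ~x) <-> ~(x -> z)) = max(0.890, 0.807) = 0.890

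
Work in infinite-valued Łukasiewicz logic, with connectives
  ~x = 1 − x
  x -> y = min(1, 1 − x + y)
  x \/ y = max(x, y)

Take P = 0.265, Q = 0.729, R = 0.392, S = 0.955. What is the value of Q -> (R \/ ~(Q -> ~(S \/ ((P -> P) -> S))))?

0.955

P -> P = min(1, 1 − 0.265 + 0.265) = min(1, 1.000) = 1.000
(P -> P) -> S = min(1, 1 − 1.000 + 0.955) = min(1, 0.955) = 0.955
S \/ ((P -> P) -> S) = max(0.955, 0.955) = 0.955
~(S \/ ((P -> P) -> S)) = 1 − 0.955 = 0.045
Q -> ~(S \/ ((P -> P) -> S)) = min(1, 1 − 0.729 + 0.045) = min(1, 0.316) = 0.316
~(Q -> ~(S \/ ((P -> P) -> S))) = 1 − 0.316 = 0.684
R \/ ~(Q -> ~(S \/ ((P -> P) -> S))) = max(0.392, 0.684) = 0.684
Q -> (R \/ ~(Q -> ~(S \/ ((P -> P) -> S)))) = min(1, 1 − 0.729 + 0.684) = min(1, 0.955) = 0.955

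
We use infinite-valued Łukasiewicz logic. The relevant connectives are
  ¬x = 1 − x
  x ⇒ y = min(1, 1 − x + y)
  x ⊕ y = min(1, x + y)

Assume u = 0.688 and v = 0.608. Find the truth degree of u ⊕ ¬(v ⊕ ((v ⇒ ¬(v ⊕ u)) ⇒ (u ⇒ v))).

v ⊕ u = min(1, 0.608 + 0.688) = min(1, 1.296) = 1.000
¬(v ⊕ u) = 1 − 1.000 = 0.000
v ⇒ ¬(v ⊕ u) = min(1, 1 − 0.608 + 0.000) = min(1, 0.392) = 0.392
u ⇒ v = min(1, 1 − 0.688 + 0.608) = min(1, 0.920) = 0.920
(v ⇒ ¬(v ⊕ u)) ⇒ (u ⇒ v) = min(1, 1 − 0.392 + 0.920) = min(1, 1.528) = 1.000
v ⊕ ((v ⇒ ¬(v ⊕ u)) ⇒ (u ⇒ v)) = min(1, 0.608 + 1.000) = min(1, 1.608) = 1.000
¬(v ⊕ ((v ⇒ ¬(v ⊕ u)) ⇒ (u ⇒ v))) = 1 − 1.000 = 0.000
u ⊕ ¬(v ⊕ ((v ⇒ ¬(v ⊕ u)) ⇒ (u ⇒ v))) = min(1, 0.688 + 0.000) = min(1, 0.688) = 0.688

0.688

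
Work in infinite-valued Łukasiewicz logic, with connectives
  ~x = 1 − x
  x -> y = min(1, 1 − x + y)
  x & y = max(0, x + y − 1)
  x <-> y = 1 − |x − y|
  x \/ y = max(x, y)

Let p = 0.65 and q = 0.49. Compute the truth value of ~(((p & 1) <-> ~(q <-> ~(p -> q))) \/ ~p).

p & 1 = max(0, 0.65 + 1.00 − 1) = max(0, 0.65) = 0.65
p -> q = min(1, 1 − 0.65 + 0.49) = min(1, 0.84) = 0.84
~(p -> q) = 1 − 0.84 = 0.16
q <-> ~(p -> q) = 1 − |0.49 − 0.16| = 1 − 0.33 = 0.67
~(q <-> ~(p -> q)) = 1 − 0.67 = 0.33
(p & 1) <-> ~(q <-> ~(p -> q)) = 1 − |0.65 − 0.33| = 1 − 0.32 = 0.68
~p = 1 − 0.65 = 0.35
((p & 1) <-> ~(q <-> ~(p -> q))) \/ ~p = max(0.68, 0.35) = 0.68
~(((p & 1) <-> ~(q <-> ~(p -> q))) \/ ~p) = 1 − 0.68 = 0.32

0.32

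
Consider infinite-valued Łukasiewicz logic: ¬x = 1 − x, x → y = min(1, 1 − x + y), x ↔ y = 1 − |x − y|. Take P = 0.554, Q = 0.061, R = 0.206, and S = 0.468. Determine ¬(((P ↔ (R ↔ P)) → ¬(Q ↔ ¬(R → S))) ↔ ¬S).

0.373

R ↔ P = 1 − |0.206 − 0.554| = 1 − 0.348 = 0.652
P ↔ (R ↔ P) = 1 − |0.554 − 0.652| = 1 − 0.098 = 0.902
R → S = min(1, 1 − 0.206 + 0.468) = min(1, 1.262) = 1.000
¬(R → S) = 1 − 1.000 = 0.000
Q ↔ ¬(R → S) = 1 − |0.061 − 0.000| = 1 − 0.061 = 0.939
¬(Q ↔ ¬(R → S)) = 1 − 0.939 = 0.061
(P ↔ (R ↔ P)) → ¬(Q ↔ ¬(R → S)) = min(1, 1 − 0.902 + 0.061) = min(1, 0.159) = 0.159
¬S = 1 − 0.468 = 0.532
((P ↔ (R ↔ P)) → ¬(Q ↔ ¬(R → S))) ↔ ¬S = 1 − |0.159 − 0.532| = 1 − 0.373 = 0.627
¬(((P ↔ (R ↔ P)) → ¬(Q ↔ ¬(R → S))) ↔ ¬S) = 1 − 0.627 = 0.373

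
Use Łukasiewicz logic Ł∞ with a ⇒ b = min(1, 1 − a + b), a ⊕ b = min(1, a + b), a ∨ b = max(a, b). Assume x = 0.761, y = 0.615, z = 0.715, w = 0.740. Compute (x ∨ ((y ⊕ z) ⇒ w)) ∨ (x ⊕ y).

y ⊕ z = min(1, 0.615 + 0.715) = min(1, 1.330) = 1.000
(y ⊕ z) ⇒ w = min(1, 1 − 1.000 + 0.740) = min(1, 0.740) = 0.740
x ∨ ((y ⊕ z) ⇒ w) = max(0.761, 0.740) = 0.761
x ⊕ y = min(1, 0.761 + 0.615) = min(1, 1.376) = 1.000
(x ∨ ((y ⊕ z) ⇒ w)) ∨ (x ⊕ y) = max(0.761, 1.000) = 1.000

1.000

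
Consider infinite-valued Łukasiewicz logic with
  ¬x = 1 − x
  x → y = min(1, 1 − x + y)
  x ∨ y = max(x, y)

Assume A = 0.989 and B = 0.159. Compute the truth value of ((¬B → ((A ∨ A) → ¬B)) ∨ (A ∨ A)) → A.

0.989

¬B = 1 − 0.159 = 0.841
A ∨ A = max(0.989, 0.989) = 0.989
(A ∨ A) → ¬B = min(1, 1 − 0.989 + 0.841) = min(1, 0.852) = 0.852
¬B → ((A ∨ A) → ¬B) = min(1, 1 − 0.841 + 0.852) = min(1, 1.011) = 1.000
(¬B → ((A ∨ A) → ¬B)) ∨ (A ∨ A) = max(1.000, 0.989) = 1.000
((¬B → ((A ∨ A) → ¬B)) ∨ (A ∨ A)) → A = min(1, 1 − 1.000 + 0.989) = min(1, 0.989) = 0.989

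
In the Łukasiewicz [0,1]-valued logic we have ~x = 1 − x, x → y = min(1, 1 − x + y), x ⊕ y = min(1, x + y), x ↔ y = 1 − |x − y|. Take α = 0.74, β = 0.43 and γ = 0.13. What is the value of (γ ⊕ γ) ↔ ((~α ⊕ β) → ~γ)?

0.26

γ ⊕ γ = min(1, 0.13 + 0.13) = min(1, 0.26) = 0.26
~α = 1 − 0.74 = 0.26
~α ⊕ β = min(1, 0.26 + 0.43) = min(1, 0.69) = 0.69
~γ = 1 − 0.13 = 0.87
(~α ⊕ β) → ~γ = min(1, 1 − 0.69 + 0.87) = min(1, 1.18) = 1.00
(γ ⊕ γ) ↔ ((~α ⊕ β) → ~γ) = 1 − |0.26 − 1.00| = 1 − 0.74 = 0.26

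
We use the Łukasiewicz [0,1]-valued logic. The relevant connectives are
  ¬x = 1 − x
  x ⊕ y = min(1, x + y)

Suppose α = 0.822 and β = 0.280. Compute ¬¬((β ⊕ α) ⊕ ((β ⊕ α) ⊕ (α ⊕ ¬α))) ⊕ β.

1.000

β ⊕ α = min(1, 0.280 + 0.822) = min(1, 1.102) = 1.000
¬α = 1 − 0.822 = 0.178
α ⊕ ¬α = min(1, 0.822 + 0.178) = min(1, 1.000) = 1.000
(β ⊕ α) ⊕ (α ⊕ ¬α) = min(1, 1.000 + 1.000) = min(1, 2.000) = 1.000
(β ⊕ α) ⊕ ((β ⊕ α) ⊕ (α ⊕ ¬α)) = min(1, 1.000 + 1.000) = min(1, 2.000) = 1.000
¬((β ⊕ α) ⊕ ((β ⊕ α) ⊕ (α ⊕ ¬α))) = 1 − 1.000 = 0.000
¬¬((β ⊕ α) ⊕ ((β ⊕ α) ⊕ (α ⊕ ¬α))) = 1 − 0.000 = 1.000
¬¬((β ⊕ α) ⊕ ((β ⊕ α) ⊕ (α ⊕ ¬α))) ⊕ β = min(1, 1.000 + 0.280) = min(1, 1.280) = 1.000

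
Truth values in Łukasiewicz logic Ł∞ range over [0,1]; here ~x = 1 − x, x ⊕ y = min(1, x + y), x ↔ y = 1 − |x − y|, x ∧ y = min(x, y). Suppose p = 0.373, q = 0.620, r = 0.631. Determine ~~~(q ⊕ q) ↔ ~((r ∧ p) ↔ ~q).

0.993

q ⊕ q = min(1, 0.620 + 0.620) = min(1, 1.240) = 1.000
~(q ⊕ q) = 1 − 1.000 = 0.000
~~(q ⊕ q) = 1 − 0.000 = 1.000
~~~(q ⊕ q) = 1 − 1.000 = 0.000
r ∧ p = min(0.631, 0.373) = 0.373
~q = 1 − 0.620 = 0.380
(r ∧ p) ↔ ~q = 1 − |0.373 − 0.380| = 1 − 0.007 = 0.993
~((r ∧ p) ↔ ~q) = 1 − 0.993 = 0.007
~~~(q ⊕ q) ↔ ~((r ∧ p) ↔ ~q) = 1 − |0.000 − 0.007| = 1 − 0.007 = 0.993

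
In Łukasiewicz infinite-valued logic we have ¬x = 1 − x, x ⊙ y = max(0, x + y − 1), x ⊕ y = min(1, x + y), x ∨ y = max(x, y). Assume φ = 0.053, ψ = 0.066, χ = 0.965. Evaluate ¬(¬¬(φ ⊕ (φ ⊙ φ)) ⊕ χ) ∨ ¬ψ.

φ ⊙ φ = max(0, 0.053 + 0.053 − 1) = max(0, -0.894) = 0.000
φ ⊕ (φ ⊙ φ) = min(1, 0.053 + 0.000) = min(1, 0.053) = 0.053
¬(φ ⊕ (φ ⊙ φ)) = 1 − 0.053 = 0.947
¬¬(φ ⊕ (φ ⊙ φ)) = 1 − 0.947 = 0.053
¬¬(φ ⊕ (φ ⊙ φ)) ⊕ χ = min(1, 0.053 + 0.965) = min(1, 1.018) = 1.000
¬(¬¬(φ ⊕ (φ ⊙ φ)) ⊕ χ) = 1 − 1.000 = 0.000
¬ψ = 1 − 0.066 = 0.934
¬(¬¬(φ ⊕ (φ ⊙ φ)) ⊕ χ) ∨ ¬ψ = max(0.000, 0.934) = 0.934

0.934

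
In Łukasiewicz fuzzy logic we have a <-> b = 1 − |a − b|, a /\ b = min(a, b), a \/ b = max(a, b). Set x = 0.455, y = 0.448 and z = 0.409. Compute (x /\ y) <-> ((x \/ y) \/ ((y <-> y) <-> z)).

0.993

x /\ y = min(0.455, 0.448) = 0.448
x \/ y = max(0.455, 0.448) = 0.455
y <-> y = 1 − |0.448 − 0.448| = 1 − 0.000 = 1.000
(y <-> y) <-> z = 1 − |1.000 − 0.409| = 1 − 0.591 = 0.409
(x \/ y) \/ ((y <-> y) <-> z) = max(0.455, 0.409) = 0.455
(x /\ y) <-> ((x \/ y) \/ ((y <-> y) <-> z)) = 1 − |0.448 − 0.455| = 1 − 0.007 = 0.993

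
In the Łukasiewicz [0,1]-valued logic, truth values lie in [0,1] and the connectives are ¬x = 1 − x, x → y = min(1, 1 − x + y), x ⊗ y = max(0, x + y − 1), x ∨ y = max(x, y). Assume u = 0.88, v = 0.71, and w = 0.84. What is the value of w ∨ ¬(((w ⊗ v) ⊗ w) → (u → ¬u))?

w ⊗ v = max(0, 0.84 + 0.71 − 1) = max(0, 0.55) = 0.55
(w ⊗ v) ⊗ w = max(0, 0.55 + 0.84 − 1) = max(0, 0.39) = 0.39
¬u = 1 − 0.88 = 0.12
u → ¬u = min(1, 1 − 0.88 + 0.12) = min(1, 0.24) = 0.24
((w ⊗ v) ⊗ w) → (u → ¬u) = min(1, 1 − 0.39 + 0.24) = min(1, 0.85) = 0.85
¬(((w ⊗ v) ⊗ w) → (u → ¬u)) = 1 − 0.85 = 0.15
w ∨ ¬(((w ⊗ v) ⊗ w) → (u → ¬u)) = max(0.84, 0.15) = 0.84

0.84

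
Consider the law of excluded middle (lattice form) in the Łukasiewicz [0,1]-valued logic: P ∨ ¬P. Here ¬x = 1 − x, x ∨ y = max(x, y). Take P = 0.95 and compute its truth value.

0.95

¬P = 1 − 0.95 = 0.05
P ∨ ¬P = max(0.95, 0.05) = 0.95
(The value 0.95 < 1 shows this instance is not satisfied; not a Ł∞-tautology — its value is max(a, 1−a).)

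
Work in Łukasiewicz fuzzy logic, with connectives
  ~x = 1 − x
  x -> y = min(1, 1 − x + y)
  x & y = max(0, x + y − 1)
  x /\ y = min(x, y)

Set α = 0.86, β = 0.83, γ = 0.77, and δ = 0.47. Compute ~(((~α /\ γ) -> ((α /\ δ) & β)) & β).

~α = 1 − 0.86 = 0.14
~α /\ γ = min(0.14, 0.77) = 0.14
α /\ δ = min(0.86, 0.47) = 0.47
(α /\ δ) & β = max(0, 0.47 + 0.83 − 1) = max(0, 0.30) = 0.30
(~α /\ γ) -> ((α /\ δ) & β) = min(1, 1 − 0.14 + 0.30) = min(1, 1.16) = 1.00
((~α /\ γ) -> ((α /\ δ) & β)) & β = max(0, 1.00 + 0.83 − 1) = max(0, 0.83) = 0.83
~(((~α /\ γ) -> ((α /\ δ) & β)) & β) = 1 − 0.83 = 0.17

0.17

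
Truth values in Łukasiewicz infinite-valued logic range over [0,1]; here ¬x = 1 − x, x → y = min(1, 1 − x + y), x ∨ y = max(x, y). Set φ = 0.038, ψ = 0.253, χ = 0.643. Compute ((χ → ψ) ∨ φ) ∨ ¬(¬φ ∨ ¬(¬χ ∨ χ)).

0.610

χ → ψ = min(1, 1 − 0.643 + 0.253) = min(1, 0.610) = 0.610
(χ → ψ) ∨ φ = max(0.610, 0.038) = 0.610
¬φ = 1 − 0.038 = 0.962
¬χ = 1 − 0.643 = 0.357
¬χ ∨ χ = max(0.357, 0.643) = 0.643
¬(¬χ ∨ χ) = 1 − 0.643 = 0.357
¬φ ∨ ¬(¬χ ∨ χ) = max(0.962, 0.357) = 0.962
¬(¬φ ∨ ¬(¬χ ∨ χ)) = 1 − 0.962 = 0.038
((χ → ψ) ∨ φ) ∨ ¬(¬φ ∨ ¬(¬χ ∨ χ)) = max(0.610, 0.038) = 0.610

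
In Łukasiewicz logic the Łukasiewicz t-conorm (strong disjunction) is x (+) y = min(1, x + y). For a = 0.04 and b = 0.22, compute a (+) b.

a (+) b = min(1, 0.04 + 0.22) = min(1, 0.26) = 0.26
For comparison, the Gödel t-conorm max(x, y) would give 0.22.

0.26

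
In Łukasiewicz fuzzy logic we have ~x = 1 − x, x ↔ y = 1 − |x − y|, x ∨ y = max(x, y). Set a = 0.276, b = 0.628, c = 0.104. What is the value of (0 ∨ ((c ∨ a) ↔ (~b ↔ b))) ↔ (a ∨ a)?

c ∨ a = max(0.104, 0.276) = 0.276
~b = 1 − 0.628 = 0.372
~b ↔ b = 1 − |0.372 − 0.628| = 1 − 0.256 = 0.744
(c ∨ a) ↔ (~b ↔ b) = 1 − |0.276 − 0.744| = 1 − 0.468 = 0.532
0 ∨ ((c ∨ a) ↔ (~b ↔ b)) = max(0.000, 0.532) = 0.532
a ∨ a = max(0.276, 0.276) = 0.276
(0 ∨ ((c ∨ a) ↔ (~b ↔ b))) ↔ (a ∨ a) = 1 − |0.532 − 0.276| = 1 − 0.256 = 0.744

0.744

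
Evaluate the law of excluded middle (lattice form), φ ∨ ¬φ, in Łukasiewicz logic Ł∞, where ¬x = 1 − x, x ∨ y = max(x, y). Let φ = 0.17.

0.83

¬φ = 1 − 0.17 = 0.83
φ ∨ ¬φ = max(0.17, 0.83) = 0.83
(The value 0.83 < 1 shows this instance is not satisfied; not a Ł∞-tautology — its value is max(a, 1−a).)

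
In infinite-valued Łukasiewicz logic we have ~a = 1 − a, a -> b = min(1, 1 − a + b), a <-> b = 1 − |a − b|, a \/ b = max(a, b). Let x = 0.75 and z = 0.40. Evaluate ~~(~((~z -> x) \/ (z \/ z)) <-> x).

~z = 1 − 0.40 = 0.60
~z -> x = min(1, 1 − 0.60 + 0.75) = min(1, 1.15) = 1.00
z \/ z = max(0.40, 0.40) = 0.40
(~z -> x) \/ (z \/ z) = max(1.00, 0.40) = 1.00
~((~z -> x) \/ (z \/ z)) = 1 − 1.00 = 0.00
~((~z -> x) \/ (z \/ z)) <-> x = 1 − |0.00 − 0.75| = 1 − 0.75 = 0.25
~(~((~z -> x) \/ (z \/ z)) <-> x) = 1 − 0.25 = 0.75
~~(~((~z -> x) \/ (z \/ z)) <-> x) = 1 − 0.75 = 0.25

0.25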